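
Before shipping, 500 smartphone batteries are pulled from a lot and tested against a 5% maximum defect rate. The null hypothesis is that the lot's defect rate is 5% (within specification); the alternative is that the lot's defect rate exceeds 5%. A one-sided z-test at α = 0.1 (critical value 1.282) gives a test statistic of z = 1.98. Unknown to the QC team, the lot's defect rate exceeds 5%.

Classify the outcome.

Neither — the decision is correct.

Since z = 1.98 > z* = 1.282, H₀ is rejected.
H₀ is false (actually the lot's defect rate exceeds 5%).
The decision matches the true state — no error.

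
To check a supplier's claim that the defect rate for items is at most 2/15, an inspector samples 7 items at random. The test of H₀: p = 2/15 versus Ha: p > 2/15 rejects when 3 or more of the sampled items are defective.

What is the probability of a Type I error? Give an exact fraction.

623128/11390625

The significance level is the probability, assuming p = 2/15, of seeing 3 or more defectives in 7 draws.
Via the complement, α = 1 − Σ_{j=0}^{2} C(7,j)(2/15)^j(13/15)^{7-j} = 623128/11390625.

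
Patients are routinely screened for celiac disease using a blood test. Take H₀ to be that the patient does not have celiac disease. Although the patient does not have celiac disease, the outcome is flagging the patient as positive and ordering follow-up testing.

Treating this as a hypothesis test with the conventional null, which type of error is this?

Type I error

'Flagging the patient as positive and ordering follow-up testing' corresponds to rejecting H₀.
H₀ was rejected but H₀ is true — a Type I error (false positive).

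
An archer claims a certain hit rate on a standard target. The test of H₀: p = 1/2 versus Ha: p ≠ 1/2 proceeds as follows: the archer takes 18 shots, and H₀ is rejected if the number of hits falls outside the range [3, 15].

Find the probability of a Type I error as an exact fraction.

43/32768

α = P(S ≤ 2 or S ≥ 16 | p = 1/2), S ~ Binomial(18, 1/2).
By symmetry, α = 2·P(S ≤ 2) = 2·(1 + 18 + 153)/262144 = 344/262144 = 43/32768.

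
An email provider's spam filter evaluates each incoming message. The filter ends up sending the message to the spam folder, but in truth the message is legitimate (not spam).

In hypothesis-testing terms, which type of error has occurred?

The null hypothesis here is that the message is legitimate (not spam).
'Sending the message to the spam folder' corresponds to rejecting H₀.
H₀ was rejected but H₀ is true — a Type I error (false positive).

Type I error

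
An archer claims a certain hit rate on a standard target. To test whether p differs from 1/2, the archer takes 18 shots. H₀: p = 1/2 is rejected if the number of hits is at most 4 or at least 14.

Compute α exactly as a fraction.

253/8192

Under H₀, K ~ Binomial(18, 1/2); α is the probability of landing in either tail, P(K ≤ 4) + P(K ≥ 14).
Each tail has probability (1 + 18 + 153 + 816 + 3060)/262144; doubling gives α = 8096/262144 = 253/8192.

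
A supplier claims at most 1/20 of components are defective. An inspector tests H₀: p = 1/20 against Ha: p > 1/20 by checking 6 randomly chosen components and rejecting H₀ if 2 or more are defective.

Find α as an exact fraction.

83901/2560000

The significance level is the probability, assuming p = 1/20, of seeing 2 or more defectives in 6 draws.
Computing the lower-tail complement: 1 − 2476099/2560000 = 83901/2560000.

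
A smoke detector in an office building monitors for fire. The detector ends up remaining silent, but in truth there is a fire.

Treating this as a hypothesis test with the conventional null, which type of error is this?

The null hypothesis here is that there is no fire.
'Remaining silent' corresponds to failing to reject H₀.
H₀ was not rejected but H₀ is false — a Type II error (false negative).

Type II error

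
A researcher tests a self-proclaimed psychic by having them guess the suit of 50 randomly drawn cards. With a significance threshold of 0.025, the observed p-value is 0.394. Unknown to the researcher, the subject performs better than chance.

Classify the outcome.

Type II error

The conventional null hypothesis is that the subject is guessing at random (p = 1/4).
Since p = 0.394 ≥ α = 0.025, H₀ is not rejected.
H₀ is false (actually the subject performs better than chance).
Failing to reject a false H₀ is a Type II error.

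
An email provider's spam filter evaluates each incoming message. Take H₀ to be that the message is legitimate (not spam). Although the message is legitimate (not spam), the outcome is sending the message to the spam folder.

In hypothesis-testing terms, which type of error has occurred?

'Sending the message to the spam folder' corresponds to rejecting H₀.
H₀ was rejected but H₀ is true — a Type I error (false positive).

Type I error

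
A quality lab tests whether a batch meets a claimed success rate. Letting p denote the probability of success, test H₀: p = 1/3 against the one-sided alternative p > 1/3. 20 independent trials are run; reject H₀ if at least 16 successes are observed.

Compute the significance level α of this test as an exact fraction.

29147/1162261467

α = P(reject H₀ | H₀ true) = P(S ≥ 16 | p = 1/3), with S ~ Binomial(20, 1/3).
Adding the binomial terms for j = 16 through 20 with p = 1/3 yields 29147/1162261467.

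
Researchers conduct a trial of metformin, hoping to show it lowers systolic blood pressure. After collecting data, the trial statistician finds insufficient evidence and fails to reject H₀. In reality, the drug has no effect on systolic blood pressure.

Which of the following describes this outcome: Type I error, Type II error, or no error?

The conventional null hypothesis here is that the drug has no effect on systolic blood pressure.
The test retained a true H₀ — the decision matches the true state.

No error — this is a correct decision.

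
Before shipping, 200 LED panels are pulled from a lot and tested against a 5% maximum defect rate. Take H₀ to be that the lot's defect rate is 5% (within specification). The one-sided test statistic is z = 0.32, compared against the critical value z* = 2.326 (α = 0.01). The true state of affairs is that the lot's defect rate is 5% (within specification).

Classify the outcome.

Since z = 0.32 ≤ z* = 2.326, H₀ is not rejected.
H₀ is true (actually the lot's defect rate is 5% (within specification)).
The decision matches the true state — no error.

No error (correct decision).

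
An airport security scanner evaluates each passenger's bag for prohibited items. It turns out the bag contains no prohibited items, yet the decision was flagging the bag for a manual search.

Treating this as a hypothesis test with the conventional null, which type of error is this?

Type I error

The null hypothesis here is that the bag contains no prohibited items.
'Flagging the bag for a manual search' corresponds to rejecting H₀.
H₀ was rejected but H₀ is true — a Type I error (false positive).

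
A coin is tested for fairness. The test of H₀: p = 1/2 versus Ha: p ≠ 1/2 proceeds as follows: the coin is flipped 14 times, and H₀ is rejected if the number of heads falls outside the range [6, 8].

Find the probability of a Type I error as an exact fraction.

α = P(X ≤ 5 or X ≥ 9 | p = 1/2), X ~ Binomial(14, 1/2).
Each tail has probability (1 + 14 + 91 + 364 + 1001 + 2002)/16384; doubling gives α = 6946/16384 = 3473/8192.

3473/8192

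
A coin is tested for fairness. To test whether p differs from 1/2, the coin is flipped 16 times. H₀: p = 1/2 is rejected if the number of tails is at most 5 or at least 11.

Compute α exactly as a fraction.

α = P(X ≤ 5 or X ≥ 11 | p = 1/2), X ~ Binomial(16, 1/2).
Each tail has probability (1 + 16 + 120 + 560 + 1820 + 4368)/65536; doubling gives α = 13770/65536 = 6885/32768.

6885/32768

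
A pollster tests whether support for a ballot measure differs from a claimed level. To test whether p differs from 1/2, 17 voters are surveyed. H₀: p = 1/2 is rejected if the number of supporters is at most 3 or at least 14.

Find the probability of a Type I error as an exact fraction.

417/32768

α = P(S ≤ 3 or S ≥ 14 | p = 1/2), S ~ Binomial(17, 1/2).
The two tails are symmetric, so α = 2·(1 + 17 + 136 + 680)/2^17 = 1668/131072 = 417/32768.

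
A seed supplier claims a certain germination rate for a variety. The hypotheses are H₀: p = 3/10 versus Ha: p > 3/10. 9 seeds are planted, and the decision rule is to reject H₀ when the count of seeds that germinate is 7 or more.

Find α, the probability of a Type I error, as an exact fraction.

2145447/500000000

The Type I error probability is α = P(S ≥ 7) computed under H₀, where S ~ Binomial(9, 3/10).
P(S ≥ 7) = Σ_{j=7}^{9} C(9,j)·(3/10)^j·(7/10)^{9-j} = 2145447/500000000.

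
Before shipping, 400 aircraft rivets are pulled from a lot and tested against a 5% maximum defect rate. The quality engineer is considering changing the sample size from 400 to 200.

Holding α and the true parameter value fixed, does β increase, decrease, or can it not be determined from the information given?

A smaller sample increases the standard error, so the sampling distributions under H₀ and Ha overlap more.

It increases.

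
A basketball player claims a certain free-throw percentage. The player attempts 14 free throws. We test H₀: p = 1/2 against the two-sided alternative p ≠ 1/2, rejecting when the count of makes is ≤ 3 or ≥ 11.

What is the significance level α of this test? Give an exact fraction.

235/4096

α = P(S ≤ 3 or S ≥ 11 | p = 1/2), S ~ Binomial(14, 1/2).
Each tail has probability (1 + 14 + 91 + 364)/16384; doubling gives α = 940/16384 = 235/4096.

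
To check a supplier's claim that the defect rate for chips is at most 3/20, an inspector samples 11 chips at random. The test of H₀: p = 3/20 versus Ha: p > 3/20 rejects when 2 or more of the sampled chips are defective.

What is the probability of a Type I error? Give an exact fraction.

Under H₀, Y ~ Binomial(11, 3/20); the Type I error rate is P(Y ≥ 2).
α = 1 − P(Y ≤ 1) = 1 − 2015993900449/4096000000000 = 2080006099551/4096000000000.

2080006099551/4096000000000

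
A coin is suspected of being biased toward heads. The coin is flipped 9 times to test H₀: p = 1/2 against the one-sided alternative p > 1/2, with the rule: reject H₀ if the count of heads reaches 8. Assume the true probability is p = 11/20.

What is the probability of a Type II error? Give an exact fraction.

A Type II error is failing to reject when Ha holds: with p = 11/20, β = P(S ≤ 7).
Adding the binomial probabilities P(S=0)+…+P(S=7) at p = 11/20 gives 123069745737/128000000000.

123069745737/128000000000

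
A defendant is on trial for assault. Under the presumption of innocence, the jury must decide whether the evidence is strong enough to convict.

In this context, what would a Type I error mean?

A Type I error would mean concluding that the defendant is guilty when in fact the defendant is innocent.

With the conventional null hypothesis that the defendant is innocent:
A Type I error is rejecting H₀ when H₀ is true.
Here that means convicting the defendant when actually the defendant is innocent.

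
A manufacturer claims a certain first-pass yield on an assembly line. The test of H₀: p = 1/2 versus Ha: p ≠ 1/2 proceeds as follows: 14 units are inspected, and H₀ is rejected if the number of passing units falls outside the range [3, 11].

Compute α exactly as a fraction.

53/4096

α = P(S ≤ 2 or S ≥ 12 | p = 1/2), S ~ Binomial(14, 1/2).
Each tail has probability (1 + 14 + 91)/16384; doubling gives α = 212/16384 = 53/4096.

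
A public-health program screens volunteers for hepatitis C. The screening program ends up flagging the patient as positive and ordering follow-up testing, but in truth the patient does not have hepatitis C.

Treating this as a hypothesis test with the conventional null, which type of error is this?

The null hypothesis here is that the patient does not have hepatitis C.
'Flagging the patient as positive and ordering follow-up testing' corresponds to rejecting H₀.
H₀ was rejected but H₀ is true — a Type I error (false positive).

Type I error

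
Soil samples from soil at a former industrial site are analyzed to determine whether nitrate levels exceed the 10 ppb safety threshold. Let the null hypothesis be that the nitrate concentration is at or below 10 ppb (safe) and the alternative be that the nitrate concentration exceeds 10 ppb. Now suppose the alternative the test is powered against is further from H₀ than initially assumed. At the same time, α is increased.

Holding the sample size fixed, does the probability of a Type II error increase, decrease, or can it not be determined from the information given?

A bigger departure from H₀ is easier for the test to detect, so it fails to reject less often. A larger α widens the rejection region, so when the alternative is true more outcomes lead to rejection — failing to reject becomes less likely. Both changes push β in the same direction.

It decreases.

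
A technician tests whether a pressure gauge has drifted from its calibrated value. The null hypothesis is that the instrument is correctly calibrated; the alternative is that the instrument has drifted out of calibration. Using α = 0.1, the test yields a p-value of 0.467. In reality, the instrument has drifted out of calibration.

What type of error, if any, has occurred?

Since p = 0.467 ≥ α = 0.1, H₀ is not rejected.
H₀ is false (actually the instrument has drifted out of calibration).
Failing to reject a false H₀ is a Type II error.

Type II error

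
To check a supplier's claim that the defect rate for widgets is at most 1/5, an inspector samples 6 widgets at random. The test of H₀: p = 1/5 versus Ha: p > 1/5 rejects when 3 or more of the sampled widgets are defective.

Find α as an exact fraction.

Under H₀, S ~ Binomial(6, 1/5); the Type I error rate is P(S ≥ 3).
α = 1 − P(S ≤ 2) = 1 − 2816/3125 = 309/3125.

309/3125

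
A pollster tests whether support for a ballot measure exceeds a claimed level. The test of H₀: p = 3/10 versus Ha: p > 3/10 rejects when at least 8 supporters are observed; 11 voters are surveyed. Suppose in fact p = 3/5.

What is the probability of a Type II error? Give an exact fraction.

β = P(fail to reject H₀ | Ha true) = P(S ≤ 7 | p = 3/5), S ~ Binomial(11, 3/5).
Adding the binomial probabilities P(S=0)+…+P(S=7) at p = 3/5 gives 6872224/9765625.

6872224/9765625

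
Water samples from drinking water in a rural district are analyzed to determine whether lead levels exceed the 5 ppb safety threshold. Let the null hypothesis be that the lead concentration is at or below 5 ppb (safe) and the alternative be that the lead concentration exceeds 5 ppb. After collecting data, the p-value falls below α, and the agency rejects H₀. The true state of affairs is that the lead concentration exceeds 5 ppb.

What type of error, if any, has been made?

The test rejected a false H₀ — the decision matches the true state.

No error (correct decision).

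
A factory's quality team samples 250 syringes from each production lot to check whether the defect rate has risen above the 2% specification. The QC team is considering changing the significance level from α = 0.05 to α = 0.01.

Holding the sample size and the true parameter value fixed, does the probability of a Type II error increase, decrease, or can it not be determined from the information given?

It increases.

A smaller α moves the rejection region further into the tail. With the alternative true, more outcomes now fall outside the rejection region, so failing to reject becomes more likely.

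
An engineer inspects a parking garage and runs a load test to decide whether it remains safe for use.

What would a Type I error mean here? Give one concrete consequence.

A Type I error would mean concluding that the structure is structurally deficient when in fact the structure meets the required load capacity (safe). Consequence: a sound structure is closed unnecessarily, at significant cost and disruption.

With the conventional null hypothesis that the structure meets the required load capacity (safe):
A Type I error is rejecting H₀ when H₀ is true.
Here that means closing the structure for repairs when actually the structure meets the required load capacity (safe).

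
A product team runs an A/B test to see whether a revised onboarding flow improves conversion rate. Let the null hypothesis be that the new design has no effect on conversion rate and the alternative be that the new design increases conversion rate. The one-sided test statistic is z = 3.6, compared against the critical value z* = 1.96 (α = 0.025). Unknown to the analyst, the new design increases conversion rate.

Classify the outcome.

No error (correct decision).

Since z = 3.6 > z* = 1.96, H₀ is rejected.
H₀ is false (actually the new design increases conversion rate).
The decision matches the true state — no error.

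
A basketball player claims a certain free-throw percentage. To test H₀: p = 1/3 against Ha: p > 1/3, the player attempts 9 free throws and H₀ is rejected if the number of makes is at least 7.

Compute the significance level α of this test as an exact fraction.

163/19683

α = P(reject H₀ | H₀ true) = P(S ≥ 7 | p = 1/3), with S ~ Binomial(9, 1/3).
Summing C(9,j)(1/3)^j(2/3)^{9−j} for j = 7,…,9 gives 163/19683.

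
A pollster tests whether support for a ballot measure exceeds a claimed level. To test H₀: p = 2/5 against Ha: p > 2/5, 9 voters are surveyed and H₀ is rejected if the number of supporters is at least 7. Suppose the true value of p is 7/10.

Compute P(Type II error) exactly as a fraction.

268584417/500000000

A Type II error is failing to reject when Ha holds: with p = 7/10, β = P(S ≤ 6).
Summing C(9,j)·(7/10)^j·(3/10)^{9-j} for j = 0..6 gives 268584417/500000000.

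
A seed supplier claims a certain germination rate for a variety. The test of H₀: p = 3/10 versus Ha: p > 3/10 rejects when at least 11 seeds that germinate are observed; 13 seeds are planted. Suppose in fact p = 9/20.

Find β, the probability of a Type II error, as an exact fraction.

β = P(fail to reject H₀ | Ha true) = P(X ≤ 10 | p = 9/20), X ~ Binomial(13, 9/20).
Adding the binomial probabilities P(X=0)+…+P(X=10) at p = 9/20 gives 40790448134932573/40960000000000000.

40790448134932573/40960000000000000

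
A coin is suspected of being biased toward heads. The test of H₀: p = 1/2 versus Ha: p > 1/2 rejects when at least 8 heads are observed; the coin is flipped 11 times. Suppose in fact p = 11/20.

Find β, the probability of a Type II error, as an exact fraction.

828290341647/1024000000000

β = P(fail to reject H₀ | Ha true) = P(S ≤ 7 | p = 11/20), S ~ Binomial(11, 11/20).
Equivalently, β = 1 − P(S ≥ 8) = 828290341647/1024000000000.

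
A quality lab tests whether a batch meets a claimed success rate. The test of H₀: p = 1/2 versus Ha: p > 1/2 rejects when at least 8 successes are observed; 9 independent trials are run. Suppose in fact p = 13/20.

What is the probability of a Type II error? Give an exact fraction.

A Type II error is failing to reject when Ha holds: with p = 13/20, β = P(K ≤ 7).
Summing C(9,j)·(13/20)^j·(7/20)^{9-j} for j = 0..7 gives 112501116301/128000000000.

112501116301/128000000000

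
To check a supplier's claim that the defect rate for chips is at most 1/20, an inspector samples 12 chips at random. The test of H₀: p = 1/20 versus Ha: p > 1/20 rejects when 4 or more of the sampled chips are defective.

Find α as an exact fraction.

Under H₀, X ~ Binomial(12, 1/20); the Type I error rate is P(X ≥ 4).
Computing the lower-tail complement: 1 − 817367938474207/819200000000000 = 1832061525793/819200000000000.

1832061525793/819200000000000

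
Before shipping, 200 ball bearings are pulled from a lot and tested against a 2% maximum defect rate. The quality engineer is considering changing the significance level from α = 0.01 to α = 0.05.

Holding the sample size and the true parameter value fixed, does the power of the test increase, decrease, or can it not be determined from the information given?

It increases.

With a larger α the critical value moves toward the center, so more of the Ha sampling distribution lies in the rejection region.
Since power = 1 − β and β decreases, power increases.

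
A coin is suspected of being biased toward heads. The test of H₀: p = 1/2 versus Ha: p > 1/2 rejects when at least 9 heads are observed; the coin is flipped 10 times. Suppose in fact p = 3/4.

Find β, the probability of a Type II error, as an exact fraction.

792697/1048576

β = P(fail to reject H₀ | Ha true) = P(Y ≤ 8 | p = 3/4), Y ~ Binomial(10, 3/4).
Adding the binomial probabilities P(Y=0)+…+P(Y=8) at p = 3/4 gives 792697/1048576.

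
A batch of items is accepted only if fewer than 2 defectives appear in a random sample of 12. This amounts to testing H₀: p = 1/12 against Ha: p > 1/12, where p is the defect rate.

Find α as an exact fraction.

2353932024203/8916100448256

α = P(reject H₀ | H₀ true) = P(Y ≥ 2 | p = 1/12), Y ~ Binomial(12, 1/12).
α = 1 − P(Y ≤ 1) = 1 − 6562168424053/8916100448256 = 2353932024203/8916100448256.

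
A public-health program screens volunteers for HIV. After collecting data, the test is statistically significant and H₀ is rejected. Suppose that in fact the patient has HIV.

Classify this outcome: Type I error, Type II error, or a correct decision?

The conventional null hypothesis here is that the patient does not have HIV.
The test rejected a false H₀ — the decision matches the true state.

No error (correct decision).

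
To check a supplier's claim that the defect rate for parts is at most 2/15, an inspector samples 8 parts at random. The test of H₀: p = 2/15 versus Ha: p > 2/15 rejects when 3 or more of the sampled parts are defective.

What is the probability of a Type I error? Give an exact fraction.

Under H₀, Y ~ Binomial(8, 2/15); the Type I error rate is P(Y ≥ 3).
Computing the lower-tail complement: 1 − 786769867/854296875 = 67527008/854296875.

67527008/854296875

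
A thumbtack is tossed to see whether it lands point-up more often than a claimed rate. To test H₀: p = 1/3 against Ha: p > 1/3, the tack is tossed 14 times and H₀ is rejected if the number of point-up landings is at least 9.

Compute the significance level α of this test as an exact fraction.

9265/531441

α = P(reject H₀ | H₀ true) = P(Y ≥ 9 | p = 1/3), with Y ~ Binomial(14, 1/3).
Adding the binomial terms for j = 9 through 14 with p = 1/3 yields 9265/531441.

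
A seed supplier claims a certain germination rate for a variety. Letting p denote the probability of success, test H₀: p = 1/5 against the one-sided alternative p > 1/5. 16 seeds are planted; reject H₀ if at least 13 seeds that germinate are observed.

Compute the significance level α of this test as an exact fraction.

1513/6103515625

Under H₀, K ~ Binomial(16, 1/5), and α = P(K ≥ 13).
P(K ≥ 13) = Σ_{j=13}^{16} C(16,j)·(1/5)^j·(4/5)^{16-j} = 1513/6103515625.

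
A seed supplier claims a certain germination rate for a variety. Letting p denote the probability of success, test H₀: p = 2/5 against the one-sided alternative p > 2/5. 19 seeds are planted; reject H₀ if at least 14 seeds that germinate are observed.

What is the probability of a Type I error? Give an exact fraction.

Under H₀, Y ~ Binomial(19, 2/5), and α = P(Y ≥ 14).
Adding the binomial terms for j = 14 through 19 with p = 2/5 yields 58514210816/19073486328125.

58514210816/19073486328125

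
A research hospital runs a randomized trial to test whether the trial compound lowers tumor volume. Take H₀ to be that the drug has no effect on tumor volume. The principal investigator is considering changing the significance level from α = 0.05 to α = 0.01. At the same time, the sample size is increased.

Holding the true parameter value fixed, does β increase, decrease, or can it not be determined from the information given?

The first change alone would make β increase; the second alone would make β decrease. Which effect dominates depends on the magnitudes, which are not given.

Cannot be determined from the information given.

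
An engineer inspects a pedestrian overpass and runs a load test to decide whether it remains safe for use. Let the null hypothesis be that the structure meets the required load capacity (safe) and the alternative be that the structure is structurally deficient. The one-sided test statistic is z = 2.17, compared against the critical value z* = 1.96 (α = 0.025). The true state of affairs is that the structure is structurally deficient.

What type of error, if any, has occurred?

No error — this is a correct decision.

Since z = 2.17 > z* = 1.96, H₀ is rejected.
H₀ is false (actually the structure is structurally deficient).
The decision matches the true state — no error.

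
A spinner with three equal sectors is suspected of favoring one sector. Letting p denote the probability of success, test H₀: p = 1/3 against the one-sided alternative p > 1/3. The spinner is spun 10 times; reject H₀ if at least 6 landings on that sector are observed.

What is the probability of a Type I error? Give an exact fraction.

Under H₀, K ~ Binomial(10, 1/3), and α = P(K ≥ 6).
Adding the binomial terms for j = 6 through 10 with p = 1/3 yields 1507/19683.

1507/19683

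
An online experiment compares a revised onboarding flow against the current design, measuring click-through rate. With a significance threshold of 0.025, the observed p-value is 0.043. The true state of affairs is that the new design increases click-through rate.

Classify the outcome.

The conventional null hypothesis is that the new design has no effect on click-through rate.
Since p = 0.043 ≥ α = 0.025, H₀ is not rejected.
H₀ is false (actually the new design increases click-through rate).
Failing to reject a false H₀ is a Type II error.

Type II error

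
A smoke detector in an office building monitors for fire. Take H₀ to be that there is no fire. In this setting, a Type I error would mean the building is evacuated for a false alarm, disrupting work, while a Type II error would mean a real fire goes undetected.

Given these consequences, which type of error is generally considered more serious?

The Type II consequence (a real fire goes undetected) is more severe than the Type I consequence (the building is evacuated for a false alarm, disrupting work).

Type II error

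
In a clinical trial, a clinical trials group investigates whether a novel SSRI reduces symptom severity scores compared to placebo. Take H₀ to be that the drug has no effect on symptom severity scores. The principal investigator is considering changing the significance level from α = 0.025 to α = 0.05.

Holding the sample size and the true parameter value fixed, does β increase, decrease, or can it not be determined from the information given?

A larger α widens the rejection region, so when the alternative is true more outcomes lead to rejection — failing to reject becomes less likely.

It decreases.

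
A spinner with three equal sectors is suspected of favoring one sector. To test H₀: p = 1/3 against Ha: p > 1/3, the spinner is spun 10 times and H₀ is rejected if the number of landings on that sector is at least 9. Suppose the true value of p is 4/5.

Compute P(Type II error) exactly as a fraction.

β = P(fail to reject H₀ | Ha true) = P(Y ≤ 8 | p = 4/5), Y ~ Binomial(10, 4/5).
Adding the binomial probabilities P(Y=0)+…+P(Y=8) at p = 4/5 gives 6095609/9765625.

6095609/9765625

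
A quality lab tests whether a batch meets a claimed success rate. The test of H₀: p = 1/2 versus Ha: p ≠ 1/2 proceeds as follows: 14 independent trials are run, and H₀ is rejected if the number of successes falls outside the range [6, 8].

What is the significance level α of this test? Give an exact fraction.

α = P(K ≤ 5 or K ≥ 9 | p = 1/2), K ~ Binomial(14, 1/2).
Each tail has probability (1 + 14 + 91 + 364 + 1001 + 2002)/16384; doubling gives α = 6946/16384 = 3473/8192.

3473/8192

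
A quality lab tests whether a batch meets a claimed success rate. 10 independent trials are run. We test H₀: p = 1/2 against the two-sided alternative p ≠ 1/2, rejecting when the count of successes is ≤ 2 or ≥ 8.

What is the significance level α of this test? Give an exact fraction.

7/64

The significance level is the null-hypothesis probability of the rejection region {≤2} ∪ {≥8}.
The two tails are symmetric, so α = 2·(1 + 10 + 45)/2^10 = 112/1024 = 7/64.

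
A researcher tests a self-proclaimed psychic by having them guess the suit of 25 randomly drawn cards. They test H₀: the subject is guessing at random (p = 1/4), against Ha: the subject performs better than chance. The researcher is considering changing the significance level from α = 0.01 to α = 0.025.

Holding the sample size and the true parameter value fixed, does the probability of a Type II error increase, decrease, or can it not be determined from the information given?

Relaxing α lowers the evidence threshold; under Ha, outcomes that previously fell short now trigger rejection.

It decreases.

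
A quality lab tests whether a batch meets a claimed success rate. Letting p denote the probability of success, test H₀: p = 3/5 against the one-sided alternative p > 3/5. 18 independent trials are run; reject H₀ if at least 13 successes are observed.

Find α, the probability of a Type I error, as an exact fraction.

796349989593/3814697265625

Under H₀, X ~ Binomial(18, 3/5), and α = P(X ≥ 13).
Summing C(18,j)(3/5)^j(2/5)^{18−j} for j = 13,…,18 gives 796349989593/3814697265625.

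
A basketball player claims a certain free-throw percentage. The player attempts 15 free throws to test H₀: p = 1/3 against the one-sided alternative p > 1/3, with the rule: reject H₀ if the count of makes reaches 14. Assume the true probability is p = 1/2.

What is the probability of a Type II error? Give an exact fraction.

A Type II error is failing to reject when Ha holds: with p = 1/2, β = P(K ≤ 13).
Adding the binomial probabilities P(K=0)+…+P(K=13) at p = 1/2 gives 2047/2048.

2047/2048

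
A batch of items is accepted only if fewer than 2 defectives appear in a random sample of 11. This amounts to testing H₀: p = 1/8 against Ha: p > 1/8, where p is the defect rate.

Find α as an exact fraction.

Under H₀, Y ~ Binomial(11, 1/8); the Type I error rate is P(Y ≥ 2).
α = 1 − P(Y ≤ 1) = 1 − 2542277241/4294967296 = 1752690055/4294967296.

1752690055/4294967296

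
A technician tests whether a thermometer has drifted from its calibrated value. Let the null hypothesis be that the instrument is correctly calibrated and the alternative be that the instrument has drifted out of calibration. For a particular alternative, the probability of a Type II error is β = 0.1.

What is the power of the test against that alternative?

Power = 1 − β = 1 − 0.1 = 0.9.

0.9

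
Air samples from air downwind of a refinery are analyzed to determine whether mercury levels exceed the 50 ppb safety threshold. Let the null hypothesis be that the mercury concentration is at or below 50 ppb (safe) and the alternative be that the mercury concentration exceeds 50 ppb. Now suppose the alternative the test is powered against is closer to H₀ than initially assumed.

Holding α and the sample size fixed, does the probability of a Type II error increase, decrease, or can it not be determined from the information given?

A smaller departure from H₀ means the test statistic under Ha is distributed closer to where it would be under H₀; rejection becomes less likely.

It increases.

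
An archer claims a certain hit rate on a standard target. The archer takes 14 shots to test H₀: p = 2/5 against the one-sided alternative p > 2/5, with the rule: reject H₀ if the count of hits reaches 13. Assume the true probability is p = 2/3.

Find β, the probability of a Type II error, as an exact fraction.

Under the alternative p = 2/3, Y ~ Binomial(14, 2/3); β is the probability the test does not reject, P(Y < 13).
Adding the binomial probabilities P(Y=0)+…+P(Y=12) at p = 2/3 gives 4651897/4782969.

4651897/4782969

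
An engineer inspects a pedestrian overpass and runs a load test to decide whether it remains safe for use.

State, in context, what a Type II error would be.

With the conventional null hypothesis that the structure meets the required load capacity (safe):
A Type II error is failing to reject H₀ when H₀ is false.
Here that means keeping the structure open when actually the structure is structurally deficient.

A Type II error would mean concluding that the structure meets the required load capacity (safe) (or at least failing to establish that the structure is structurally deficient) when in fact the structure is structurally deficient.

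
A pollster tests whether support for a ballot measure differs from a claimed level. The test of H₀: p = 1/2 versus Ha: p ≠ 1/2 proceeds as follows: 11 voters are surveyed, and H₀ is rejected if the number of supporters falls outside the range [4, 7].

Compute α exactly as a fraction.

29/128

α = P(S ≤ 3 or S ≥ 8 | p = 1/2), S ~ Binomial(11, 1/2).
Each tail has probability (1 + 11 + 55 + 165)/2048; doubling gives α = 464/2048 = 29/128.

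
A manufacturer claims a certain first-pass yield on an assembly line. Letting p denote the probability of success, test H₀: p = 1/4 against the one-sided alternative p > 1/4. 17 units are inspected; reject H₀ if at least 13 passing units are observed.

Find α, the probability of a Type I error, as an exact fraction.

Under H₀, X ~ Binomial(17, 1/4), and α = P(X ≥ 13).
Adding the binomial terms for j = 13 through 17 with p = 1/4 yields 3319/268435456.

3319/268435456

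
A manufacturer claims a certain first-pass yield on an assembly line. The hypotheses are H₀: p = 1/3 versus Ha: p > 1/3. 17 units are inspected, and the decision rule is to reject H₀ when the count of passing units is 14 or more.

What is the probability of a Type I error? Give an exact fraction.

6019/129140163

α = P(reject H₀ | H₀ true) = P(S ≥ 14 | p = 1/3), with S ~ Binomial(17, 1/3).
P(S ≥ 14) = Σ_{j=14}^{17} C(17,j)·(1/3)^j·(2/3)^{17-j} = 6019/129140163.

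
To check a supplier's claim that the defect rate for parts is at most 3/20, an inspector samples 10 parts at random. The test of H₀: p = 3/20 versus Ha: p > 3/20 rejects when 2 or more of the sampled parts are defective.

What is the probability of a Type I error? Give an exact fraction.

Under H₀, Y ~ Binomial(10, 3/20); the Type I error rate is P(Y ≥ 2).
α = 1 − P(Y ≤ 1) = 1 − 5573630195359/10240000000000 = 4666369804641/10240000000000.

4666369804641/10240000000000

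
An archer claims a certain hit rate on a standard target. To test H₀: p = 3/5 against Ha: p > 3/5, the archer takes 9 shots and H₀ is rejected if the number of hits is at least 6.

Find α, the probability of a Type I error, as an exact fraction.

The Type I error probability is α = P(Y ≥ 6) computed under H₀, where Y ~ Binomial(9, 3/5).
P(Y ≥ 6) = Σ_{j=6}^{9} C(9,j)·(3/5)^j·(2/5)^{9-j} = 942597/1953125.

942597/1953125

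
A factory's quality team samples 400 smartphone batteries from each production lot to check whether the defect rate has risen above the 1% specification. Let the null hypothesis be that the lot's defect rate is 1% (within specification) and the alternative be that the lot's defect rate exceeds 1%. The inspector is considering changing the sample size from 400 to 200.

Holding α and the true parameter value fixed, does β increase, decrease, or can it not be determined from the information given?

It increases.

A smaller sample increases the standard error, so the sampling distributions under H₀ and Ha overlap more.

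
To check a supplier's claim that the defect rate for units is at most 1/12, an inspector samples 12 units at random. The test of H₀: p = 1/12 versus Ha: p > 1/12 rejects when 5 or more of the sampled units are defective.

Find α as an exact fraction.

2867643737/1486016741376

The significance level is the probability, assuming p = 1/12, of seeing 5 or more defectives in 12 draws.
Computing the lower-tail complement: 1 − 1483149097639/1486016741376 = 2867643737/1486016741376.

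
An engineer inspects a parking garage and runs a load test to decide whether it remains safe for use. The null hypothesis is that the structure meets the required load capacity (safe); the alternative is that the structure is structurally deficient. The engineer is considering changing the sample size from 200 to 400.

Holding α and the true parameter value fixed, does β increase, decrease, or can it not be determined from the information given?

It decreases.

Increasing n separates the H₀ and Ha sampling distributions, so under Ha fewer outcomes land in the acceptance region.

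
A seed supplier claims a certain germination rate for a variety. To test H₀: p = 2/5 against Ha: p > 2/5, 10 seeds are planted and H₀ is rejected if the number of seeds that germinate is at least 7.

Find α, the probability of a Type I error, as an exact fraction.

Under H₀, X ~ Binomial(10, 2/5), and α = P(X ≥ 7).
Adding the binomial terms for j = 7 through 10 with p = 2/5 yields 534784/9765625.

534784/9765625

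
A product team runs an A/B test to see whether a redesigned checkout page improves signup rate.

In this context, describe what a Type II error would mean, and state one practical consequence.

A Type II error would mean concluding that the new design has no effect on signup rate (or at least failing to establish that the new design increases signup rate) when in fact the new design increases signup rate. Consequence: a genuinely better design is discarded.

With the conventional null hypothesis that the new design has no effect on signup rate:
A Type II error is failing to reject H₀ when H₀ is false.
Here that means keeping the current design when actually the new design increases signup rate.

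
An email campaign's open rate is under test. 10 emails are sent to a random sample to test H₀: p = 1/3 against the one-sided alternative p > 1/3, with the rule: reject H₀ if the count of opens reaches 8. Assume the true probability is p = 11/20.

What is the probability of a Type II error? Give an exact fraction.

β = P(fail to reject H₀ | Ha true) = P(Y ≤ 7 | p = 11/20), Y ~ Binomial(10, 11/20).
Adding the binomial probabilities P(Y=0)+…+P(Y=7) at p = 11/20 gives 2305127290491/2560000000000.

2305127290491/2560000000000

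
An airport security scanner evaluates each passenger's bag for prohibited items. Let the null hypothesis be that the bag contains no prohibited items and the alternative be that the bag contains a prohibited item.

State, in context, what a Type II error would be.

A Type II error is failing to reject H₀ when H₀ is false.
Here that means letting the bag through when actually the bag contains a prohibited item.

A Type II error would mean concluding that the bag contains no prohibited items (or at least failing to establish that the bag contains a prohibited item) when in fact the bag contains a prohibited item.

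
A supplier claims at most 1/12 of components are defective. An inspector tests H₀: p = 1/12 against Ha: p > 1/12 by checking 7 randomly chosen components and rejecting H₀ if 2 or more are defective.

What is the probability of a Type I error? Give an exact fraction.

219095/1990656

The significance level is the probability, assuming p = 1/12, of seeing 2 or more defectives in 7 draws.
Via the complement, α = 1 − Σ_{j=0}^{1} C(7,j)(1/12)^j(11/12)^{7-j} = 219095/1990656.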